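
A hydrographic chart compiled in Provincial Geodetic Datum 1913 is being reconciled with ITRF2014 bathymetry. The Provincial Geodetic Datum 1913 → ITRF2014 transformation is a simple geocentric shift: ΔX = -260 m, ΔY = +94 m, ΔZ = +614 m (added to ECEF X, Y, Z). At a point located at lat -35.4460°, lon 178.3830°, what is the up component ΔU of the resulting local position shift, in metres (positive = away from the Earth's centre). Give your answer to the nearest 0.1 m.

At φ = -35.4460°, λ = 178.3830°: sin φ = -0.579935, cos φ = 0.814662, sin λ = 0.028218, cos λ = -0.999602.
ΔU = cos φ cos λ·ΔX + cos φ sin λ·ΔY + sin φ·ΔZ = (0.814662)(-0.999602)(-260) + (0.814662)(0.028218)(94) + (-0.579935)(614) = -142.19 m.

ΔU = -142.2 m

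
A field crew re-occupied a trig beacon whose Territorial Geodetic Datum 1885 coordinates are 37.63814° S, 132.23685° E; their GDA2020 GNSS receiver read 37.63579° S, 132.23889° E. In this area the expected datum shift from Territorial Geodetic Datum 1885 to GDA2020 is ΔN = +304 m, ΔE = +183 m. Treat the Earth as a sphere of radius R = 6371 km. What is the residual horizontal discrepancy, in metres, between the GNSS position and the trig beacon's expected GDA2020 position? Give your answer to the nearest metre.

Observed coordinate differences: Δφ = +0.00235°, Δλ = +0.00204°.
Converting to metres (1° lat = 111195 m, cos φ = 0.791883): observed ΔN = 261.3 m, observed ΔE = 179.6 m.
Subtracting the expected shift leaves a residual of 261.3 − (304) = -42.7 m north and 179.6 − (183) = -3.4 m east.
Residual distance = √((-42.7)² + (-3.4)²) = 42.8 m.

43 m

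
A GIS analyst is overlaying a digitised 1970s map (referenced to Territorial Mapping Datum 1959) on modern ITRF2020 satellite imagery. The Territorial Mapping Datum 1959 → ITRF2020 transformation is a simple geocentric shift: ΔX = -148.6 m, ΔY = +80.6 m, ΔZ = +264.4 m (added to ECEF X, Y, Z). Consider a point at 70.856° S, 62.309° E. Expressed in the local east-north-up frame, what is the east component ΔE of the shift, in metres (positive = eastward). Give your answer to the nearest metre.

ΔE = 169 m

The local east axis at (φ, λ) is (−sin λ, cos λ, 0), so ΔE = −sin(62.309°)·(-148.6) + cos(62.309°)·80.6 = 169.04 m.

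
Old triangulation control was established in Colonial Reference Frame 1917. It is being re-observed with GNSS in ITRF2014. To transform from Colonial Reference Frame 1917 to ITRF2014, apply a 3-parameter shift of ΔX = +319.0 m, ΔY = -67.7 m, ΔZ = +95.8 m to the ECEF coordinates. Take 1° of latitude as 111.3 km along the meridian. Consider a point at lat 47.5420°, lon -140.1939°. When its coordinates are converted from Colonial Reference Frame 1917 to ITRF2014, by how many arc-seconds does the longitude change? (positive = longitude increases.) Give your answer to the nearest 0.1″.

Δλ = 12.3″

sin φ = 0.737772, cos φ = 0.675050, sin λ = -0.640191, cos λ = -0.768215.
East component: ΔE = −sin λ·ΔX + cos λ·ΔY = −(-0.640191)(319.0) + (-0.768215)(-67.7) = 256.23 m.
1° of latitude spans 111300 m; at latitude φ, 1° of longitude spans that × cos φ = 75133.0 m, so Δλ = 256.23 / 75133.0 × 3600 = 12.277″.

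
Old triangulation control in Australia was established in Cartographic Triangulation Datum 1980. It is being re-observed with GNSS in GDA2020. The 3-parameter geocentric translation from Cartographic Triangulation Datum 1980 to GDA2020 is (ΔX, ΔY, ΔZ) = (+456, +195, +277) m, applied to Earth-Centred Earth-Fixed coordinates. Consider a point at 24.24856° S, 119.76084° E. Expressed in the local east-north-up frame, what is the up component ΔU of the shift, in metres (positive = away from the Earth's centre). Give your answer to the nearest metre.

ΔU = -166 m

At φ = -24.24856°, λ = 119.76084°: sin φ = -0.410696, cos φ = 0.911772, sin λ = 0.868105, cos λ = -0.496381.
ΔU = cos φ cos λ·ΔX + cos φ sin λ·ΔY + sin φ·ΔZ = (0.911772)(-0.496381)(456) + (0.911772)(0.868105)(195) + (-0.410696)(277) = -165.80 m.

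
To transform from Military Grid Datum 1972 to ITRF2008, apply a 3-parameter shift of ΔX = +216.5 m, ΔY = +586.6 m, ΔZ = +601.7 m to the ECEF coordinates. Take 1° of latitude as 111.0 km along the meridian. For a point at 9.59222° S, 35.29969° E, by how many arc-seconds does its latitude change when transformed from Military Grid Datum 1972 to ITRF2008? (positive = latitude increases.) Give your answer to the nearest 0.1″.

sin φ = -0.166635, cos φ = 0.986019, sin λ = 0.577853, cos λ = 0.816141.
North component: ΔN = −sin φ cos λ·ΔX − sin φ sin λ·ΔY + cos φ·ΔZ = −(-0.166635)(0.816141)(216.5) − (-0.166635)(0.577853)(586.6) + (0.986019)(601.7) = 679.21 m.
1° of latitude spans 111000 m, so Δφ = 679.21 / 111000 × 3600 = 22.029″.

Δφ = 22.0″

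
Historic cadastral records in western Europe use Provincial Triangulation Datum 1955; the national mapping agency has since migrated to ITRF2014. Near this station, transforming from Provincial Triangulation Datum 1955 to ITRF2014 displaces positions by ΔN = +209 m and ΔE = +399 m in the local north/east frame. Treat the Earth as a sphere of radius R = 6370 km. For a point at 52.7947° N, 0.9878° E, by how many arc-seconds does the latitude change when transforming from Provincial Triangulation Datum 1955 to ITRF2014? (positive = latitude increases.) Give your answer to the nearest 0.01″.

On a sphere of radius R, 1 rad of latitude = R, so Δφ = ΔN / R = 209.0 / 6370000 = 3.2810e-05 rad = 6.768″.

Δφ = 6.77″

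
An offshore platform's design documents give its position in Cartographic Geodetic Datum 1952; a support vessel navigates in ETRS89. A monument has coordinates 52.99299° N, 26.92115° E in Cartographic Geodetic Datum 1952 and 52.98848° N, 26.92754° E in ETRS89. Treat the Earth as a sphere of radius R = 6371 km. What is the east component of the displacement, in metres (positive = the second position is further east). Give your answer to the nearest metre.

Δφ = 52.98848° − 52.99299° = -0.00451°; Δλ = 26.92754° − 26.92115° = +0.00639°.
1° along a meridian = πR/180 = 111195 m.
ΔN = Δφ × 111195 = -501.5 m; ΔE = Δλ × 111195 × cos(52.99299°) = +0.00639 × 111195 × 0.601913 = 427.7 m.

ΔE = 428 m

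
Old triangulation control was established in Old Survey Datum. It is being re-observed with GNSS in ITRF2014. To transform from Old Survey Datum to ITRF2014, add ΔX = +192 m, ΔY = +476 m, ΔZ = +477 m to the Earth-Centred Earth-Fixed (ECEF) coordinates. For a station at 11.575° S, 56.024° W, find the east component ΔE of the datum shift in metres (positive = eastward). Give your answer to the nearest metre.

ΔE = 425 m

At φ = -11.575°, λ = -56.024°: sin φ = -0.200650, cos φ = 0.979663, sin λ = -0.829272, cos λ = 0.558846.
ΔE = −sin λ·ΔX + cos λ·ΔY = −(-0.829272)·(192) + (0.558846)·(476) = 425.23 m.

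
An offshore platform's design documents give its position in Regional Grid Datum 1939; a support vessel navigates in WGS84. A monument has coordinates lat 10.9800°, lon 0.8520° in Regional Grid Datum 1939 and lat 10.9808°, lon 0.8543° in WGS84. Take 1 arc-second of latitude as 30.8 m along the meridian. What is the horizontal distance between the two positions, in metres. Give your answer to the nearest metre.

266 m

Δφ = 10.9808° − 10.9800° = +0.0008°; Δλ = 0.8543° − 0.8520° = +0.0023°.
1° of latitude = 3600 × 30.80 = 110880 m.
ΔN = Δφ × 110880 = 88.7 m; ΔE = Δλ × 110880 × cos(10.9800°) = +0.0023 × 110880 × 0.981694 = 250.4 m.
Distance = √(ΔE² + ΔN²) = √(250.4² + 88.7²) = 265.6 m.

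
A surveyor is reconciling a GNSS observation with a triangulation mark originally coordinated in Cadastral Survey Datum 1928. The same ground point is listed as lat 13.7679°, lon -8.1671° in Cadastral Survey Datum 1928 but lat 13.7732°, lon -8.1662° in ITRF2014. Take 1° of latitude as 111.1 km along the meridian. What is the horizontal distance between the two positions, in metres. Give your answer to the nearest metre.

Δφ = 13.7732° − 13.7679° = +0.0053°; Δλ = -8.1662° − -8.1671° = +0.0009°.
ΔN = Δφ × 111100 = 588.8 m; ΔE = Δλ × 111100 × cos(13.7679°) = +0.0009 × 111100 × 0.971268 = 97.1 m.
Distance = √(ΔE² + ΔN²) = √(97.1² + 588.8²) = 596.8 m.

597 m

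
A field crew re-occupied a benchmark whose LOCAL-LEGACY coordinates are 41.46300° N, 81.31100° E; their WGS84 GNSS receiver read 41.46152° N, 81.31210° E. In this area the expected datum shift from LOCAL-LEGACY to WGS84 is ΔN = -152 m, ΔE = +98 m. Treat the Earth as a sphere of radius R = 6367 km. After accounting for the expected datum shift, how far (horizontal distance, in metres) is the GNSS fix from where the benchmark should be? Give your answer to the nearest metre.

14 m

Observed coordinate differences: Δφ = -0.00148°, Δλ = +0.00110°.
Converting to metres (1° lat = 111125 m, cos φ = 0.749383): observed ΔN = -164.5 m, observed ΔE = 91.6 m.
Subtracting the expected shift leaves a residual of -164.5 − (-152) = -12.5 m north and 91.6 − (98) = -6.4 m east.
Residual distance = √((-12.5)² + (-6.4)²) = 14.0 m.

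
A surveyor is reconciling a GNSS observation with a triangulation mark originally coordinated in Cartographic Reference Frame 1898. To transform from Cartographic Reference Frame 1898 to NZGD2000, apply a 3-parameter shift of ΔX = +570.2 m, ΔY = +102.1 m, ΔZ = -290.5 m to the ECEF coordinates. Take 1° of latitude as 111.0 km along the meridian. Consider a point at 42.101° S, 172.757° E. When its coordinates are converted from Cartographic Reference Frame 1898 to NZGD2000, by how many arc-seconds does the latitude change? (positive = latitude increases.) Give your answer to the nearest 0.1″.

Δφ = -19.0″

sin φ = -0.670440, cos φ = 0.741964, sin λ = 0.126078, cos λ = -0.992020.
North component: ΔN = −sin φ cos λ·ΔX − sin φ sin λ·ΔY + cos φ·ΔZ = −(-0.670440)(-0.992020)(570.2) − (-0.670440)(0.126078)(102.1) + (0.741964)(-290.5) = -586.14 m.
1° of latitude spans 111000 m, so Δφ = -586.14 / 111000 × 3600 = -19.010″.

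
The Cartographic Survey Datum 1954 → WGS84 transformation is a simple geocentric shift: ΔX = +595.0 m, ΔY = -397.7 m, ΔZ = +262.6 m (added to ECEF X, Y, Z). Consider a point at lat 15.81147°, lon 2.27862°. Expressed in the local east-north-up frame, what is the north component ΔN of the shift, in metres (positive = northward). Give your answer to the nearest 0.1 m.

The local north axis is (−sin φ cos λ, −sin φ sin λ, cos φ), giving ΔN = -161.993 + 4.308 + 252.664 = 94.98 m.

ΔN = 95.0 m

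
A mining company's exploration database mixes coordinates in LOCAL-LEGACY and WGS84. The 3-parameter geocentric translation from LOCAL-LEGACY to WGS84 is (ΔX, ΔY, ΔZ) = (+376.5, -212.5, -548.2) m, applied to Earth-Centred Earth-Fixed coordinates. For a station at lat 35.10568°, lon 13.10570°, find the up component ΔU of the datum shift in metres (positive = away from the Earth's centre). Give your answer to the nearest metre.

ΔU = -55 m

The local up (radial) axis is (cos φ cos λ, cos φ sin λ, sin φ), giving ΔU = 299.989 − 39.419 − 315.262 = -54.69 m.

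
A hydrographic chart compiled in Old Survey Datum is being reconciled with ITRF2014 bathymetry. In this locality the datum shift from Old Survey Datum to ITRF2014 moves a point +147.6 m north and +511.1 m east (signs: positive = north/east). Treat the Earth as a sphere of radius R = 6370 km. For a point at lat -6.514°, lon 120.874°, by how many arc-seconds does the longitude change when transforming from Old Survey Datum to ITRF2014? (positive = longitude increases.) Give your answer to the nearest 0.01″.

At latitude -6.514°, cos φ = 0.993544.
One radian of longitude at latitude φ spans R cos φ, so Δλ = ΔE / (R cos φ) = 511.1 / (6370000 × 0.993544) = 8.0757e-05 rad = 16.657″.

Δλ = 16.66″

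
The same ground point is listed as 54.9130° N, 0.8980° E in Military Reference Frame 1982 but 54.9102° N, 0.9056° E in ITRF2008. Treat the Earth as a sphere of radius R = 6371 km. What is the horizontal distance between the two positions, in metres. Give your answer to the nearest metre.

Δφ = 54.9102° − 54.9130° = -0.0028°; Δλ = 0.9056° − 0.8980° = +0.0076°.
1° along a meridian = πR/180 = 111195 m.
ΔN = Δφ × 111195 = -311.3 m; ΔE = Δλ × 111195 × cos(54.9130°) = +0.0076 × 111195 × 0.574820 = 485.8 m.
Distance = √(ΔE² + ΔN²) = √(485.8² + (-311.3)²) = 577.0 m.

577 m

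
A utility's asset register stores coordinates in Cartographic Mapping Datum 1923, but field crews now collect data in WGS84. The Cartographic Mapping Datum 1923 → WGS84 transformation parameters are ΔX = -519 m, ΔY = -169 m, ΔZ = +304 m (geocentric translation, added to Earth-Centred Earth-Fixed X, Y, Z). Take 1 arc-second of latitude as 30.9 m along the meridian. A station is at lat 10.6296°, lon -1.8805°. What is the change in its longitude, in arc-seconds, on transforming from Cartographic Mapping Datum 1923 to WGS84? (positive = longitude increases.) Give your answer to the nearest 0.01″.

sin φ = 0.184459, cos φ = 0.982840, sin λ = -0.032815, cos λ = 0.999461.
East component: ΔE = −sin λ·ΔX + cos λ·ΔY = −(-0.032815)(-519) + (0.999461)(-169) = -185.94 m.
1° of latitude spans 3600 × 30.90 = 111240 m; at latitude φ, 1° of longitude spans that × cos φ = 109331.1 m, so Δλ = -185.94 / 109331.1 × 3600 = -6.123″.

Δλ = -6.12″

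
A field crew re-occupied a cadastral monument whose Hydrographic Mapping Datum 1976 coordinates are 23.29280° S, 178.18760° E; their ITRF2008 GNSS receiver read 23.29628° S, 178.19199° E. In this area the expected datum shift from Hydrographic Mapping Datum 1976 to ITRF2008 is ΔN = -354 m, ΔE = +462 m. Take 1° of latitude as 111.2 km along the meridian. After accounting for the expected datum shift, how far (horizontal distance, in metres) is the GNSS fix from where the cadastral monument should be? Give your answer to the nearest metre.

36 m

Observed coordinate differences: Δφ = -0.00348°, Δλ = +0.00439°.
Converting to metres (1° lat = 111200 m, cos φ = 0.918496): observed ΔN = -387.0 m, observed ΔE = 448.4 m.
Subtracting the expected shift leaves a residual of -387.0 − (-354) = -33.0 m north and 448.4 − (462) = -13.6 m east.
Residual distance = √((-33.0)² + (-13.6)²) = 35.7 m.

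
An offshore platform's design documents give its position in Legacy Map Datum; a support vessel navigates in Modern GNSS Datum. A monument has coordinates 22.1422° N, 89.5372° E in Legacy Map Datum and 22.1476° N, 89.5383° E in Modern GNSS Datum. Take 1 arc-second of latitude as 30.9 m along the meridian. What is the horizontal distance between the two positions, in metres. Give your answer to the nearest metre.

Δφ = 22.1476° − 22.1422° = +0.0054°; Δλ = 89.5383° − 89.5372° = +0.0011°.
1° of latitude = 3600 × 30.90 = 111240 m.
ΔN = Δφ × 111240 = 600.7 m; ΔE = Δλ × 111240 × cos(22.1422°) = +0.0011 × 111240 × 0.926251 = 113.3 m.
Distance = √(ΔE² + ΔN²) = √(113.3² + 600.7²) = 611.3 m.

611 m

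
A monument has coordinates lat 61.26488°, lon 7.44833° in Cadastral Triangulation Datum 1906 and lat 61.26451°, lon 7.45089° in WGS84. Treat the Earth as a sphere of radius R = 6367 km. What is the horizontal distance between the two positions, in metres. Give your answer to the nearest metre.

143 m

Δφ = 61.26451° − 61.26488° = -0.00037°; Δλ = 7.45089° − 7.44833° = +0.00256°.
1° along a meridian = πR/180 = 111125 m.
ΔN = Δφ × 111125 = -41.1 m; ΔE = Δλ × 111125 × cos(61.26488°) = +0.00256 × 111125 × 0.480761 = 136.8 m.
Distance = √(ΔE² + ΔN²) = √(136.8² + (-41.1)²) = 142.8 m.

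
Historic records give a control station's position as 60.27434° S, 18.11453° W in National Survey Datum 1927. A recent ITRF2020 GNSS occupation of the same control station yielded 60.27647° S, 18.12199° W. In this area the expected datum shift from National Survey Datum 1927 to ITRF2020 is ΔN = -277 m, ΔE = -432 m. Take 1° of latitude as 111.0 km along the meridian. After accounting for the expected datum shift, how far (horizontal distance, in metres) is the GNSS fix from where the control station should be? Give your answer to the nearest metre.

Observed coordinate differences: Δφ = -0.00213°, Δλ = -0.00746°.
Converting to metres (1° lat = 111000 m, cos φ = 0.495848): observed ΔN = -236.4 m, observed ΔE = -410.6 m.
Subtracting the expected shift leaves a residual of -236.4 − (-277) = 40.6 m north and -410.6 − (-432) = 21.4 m east.
Residual distance = √(40.6² + 21.4²) = 45.9 m.

46 m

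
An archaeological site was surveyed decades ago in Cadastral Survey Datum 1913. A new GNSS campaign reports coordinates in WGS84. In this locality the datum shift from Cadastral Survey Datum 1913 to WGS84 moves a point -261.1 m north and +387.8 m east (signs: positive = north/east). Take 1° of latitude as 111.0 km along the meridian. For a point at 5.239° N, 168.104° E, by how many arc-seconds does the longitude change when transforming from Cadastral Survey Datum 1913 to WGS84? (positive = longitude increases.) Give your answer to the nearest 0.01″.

At latitude 5.239°, cos φ = 0.995822.
1° of longitude at this latitude = 111.0 × cos φ = 110.54 km, so Δλ = 387.8 / 110536.3 = 0.0035083° = 12.630″.

Δλ = 12.63″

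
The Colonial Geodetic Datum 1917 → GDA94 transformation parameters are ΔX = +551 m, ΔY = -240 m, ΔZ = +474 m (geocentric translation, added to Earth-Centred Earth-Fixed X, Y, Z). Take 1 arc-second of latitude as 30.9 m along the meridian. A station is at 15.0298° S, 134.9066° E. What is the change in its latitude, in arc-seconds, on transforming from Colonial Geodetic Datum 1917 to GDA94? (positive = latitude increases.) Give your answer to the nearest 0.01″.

sin φ = -0.259321, cos φ = 0.965791, sin λ = 0.708259, cos λ = -0.705953.
North component: ΔN = −sin φ cos λ·ΔX − sin φ sin λ·ΔY + cos φ·ΔZ = −(-0.259321)(-0.705953)(551) − (-0.259321)(0.708259)(-240) + (0.965791)(474) = 312.83 m.
1° of latitude spans 3600 × 30.90 = 111240 m, so Δφ = 312.83 / 111240 × 3600 = 10.124″.

Δφ = 10.12″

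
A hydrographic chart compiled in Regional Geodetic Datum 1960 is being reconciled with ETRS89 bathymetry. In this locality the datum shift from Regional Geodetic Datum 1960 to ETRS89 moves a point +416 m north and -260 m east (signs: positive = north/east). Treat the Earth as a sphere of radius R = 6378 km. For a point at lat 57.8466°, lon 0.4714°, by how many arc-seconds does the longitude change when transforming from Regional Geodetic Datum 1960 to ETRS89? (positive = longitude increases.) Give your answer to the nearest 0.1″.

At latitude 57.8466°, cos φ = 0.532188.
One radian of longitude at latitude φ spans R cos φ, so Δλ = ΔE / (R cos φ) = -260.0 / (6378000 × 0.532188) = -7.6599e-05 rad = -15.800″.

Δλ = -15.8″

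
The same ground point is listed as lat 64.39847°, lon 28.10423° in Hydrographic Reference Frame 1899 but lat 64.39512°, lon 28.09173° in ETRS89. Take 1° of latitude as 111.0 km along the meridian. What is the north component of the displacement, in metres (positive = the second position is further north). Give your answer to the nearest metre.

Δφ = 64.39512° − 64.39847° = -0.00335°; Δλ = 28.09173° − 28.10423° = -0.01250°.
ΔN = Δφ × 111000 = -371.8 m; ΔE = Δλ × 111000 × cos(64.39847°) = -0.01250 × 111000 × 0.432110 = -599.6 m.

ΔN = -372 m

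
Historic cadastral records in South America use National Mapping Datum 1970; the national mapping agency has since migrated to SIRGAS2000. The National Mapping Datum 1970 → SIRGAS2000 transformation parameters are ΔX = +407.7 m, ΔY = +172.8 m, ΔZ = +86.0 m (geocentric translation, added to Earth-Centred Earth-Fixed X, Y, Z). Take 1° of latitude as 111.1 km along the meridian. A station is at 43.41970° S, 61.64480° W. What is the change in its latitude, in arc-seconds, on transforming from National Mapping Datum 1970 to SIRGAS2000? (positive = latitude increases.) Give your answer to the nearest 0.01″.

Δφ = 2.95″

sin φ = -0.687337, cos φ = 0.726338, sin λ = -0.880020, cos λ = 0.474936.
North component: ΔN = −sin φ cos λ·ΔX − sin φ sin λ·ΔY + cos φ·ΔZ = −(-0.687337)(0.474936)(407.7) − (-0.687337)(-0.880020)(172.8) + (0.726338)(86.0) = 91.03 m.
1° of latitude spans 111100 m, so Δφ = 91.03 / 111100 × 3600 = 2.950″.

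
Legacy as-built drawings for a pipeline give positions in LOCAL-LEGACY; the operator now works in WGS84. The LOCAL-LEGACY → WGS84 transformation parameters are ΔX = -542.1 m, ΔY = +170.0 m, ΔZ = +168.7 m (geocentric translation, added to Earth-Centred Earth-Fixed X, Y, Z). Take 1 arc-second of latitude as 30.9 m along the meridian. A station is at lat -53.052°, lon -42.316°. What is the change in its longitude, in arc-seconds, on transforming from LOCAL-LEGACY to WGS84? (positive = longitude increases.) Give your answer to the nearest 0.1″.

Δλ = -12.9″

sin φ = -0.799181, cos φ = 0.601090, sin λ = -0.673219, cos λ = 0.739443.
East component: ΔE = −sin λ·ΔX + cos λ·ΔY = −(-0.673219)(-542.1) + (0.739443)(170.0) = -239.25 m.
1° of latitude spans 3600 × 30.90 = 111240 m; at latitude φ, 1° of longitude spans that × cos φ = 66865.2 m, so Δλ = -239.25 / 66865.2 × 3600 = -12.881″.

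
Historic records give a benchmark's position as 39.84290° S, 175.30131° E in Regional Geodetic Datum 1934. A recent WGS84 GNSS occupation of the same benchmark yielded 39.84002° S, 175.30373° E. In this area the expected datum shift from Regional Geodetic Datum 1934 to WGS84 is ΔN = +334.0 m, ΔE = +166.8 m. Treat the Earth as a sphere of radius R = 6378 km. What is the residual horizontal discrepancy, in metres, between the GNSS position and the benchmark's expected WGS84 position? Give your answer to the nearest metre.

42 m

Observed coordinate differences: Δφ = +0.00288°, Δλ = +0.00242°.
Converting to metres (1° lat = 111317 m, cos φ = 0.767804): observed ΔN = 320.6 m, observed ΔE = 206.8 m.
Subtracting the expected shift leaves a residual of 320.6 − (334.0) = -13.4 m north and 206.8 − (166.8) = 40.0 m east.
Residual distance = √((-13.4)² + 40.0²) = 42.2 m.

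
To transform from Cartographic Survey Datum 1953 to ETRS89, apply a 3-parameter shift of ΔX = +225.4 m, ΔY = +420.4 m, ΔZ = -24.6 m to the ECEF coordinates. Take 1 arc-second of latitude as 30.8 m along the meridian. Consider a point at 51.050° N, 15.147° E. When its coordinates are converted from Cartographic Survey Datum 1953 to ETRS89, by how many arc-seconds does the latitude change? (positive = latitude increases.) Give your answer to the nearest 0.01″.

Δφ = -8.77″

sin φ = 0.777695, cos φ = 0.628642, sin λ = 0.261296, cos λ = 0.965259.
North component: ΔN = −sin φ cos λ·ΔX − sin φ sin λ·ΔY + cos φ·ΔZ = −(0.777695)(0.965259)(225.4) − (0.777695)(0.261296)(420.4) + (0.628642)(-24.6) = -270.10 m.
1° of latitude spans 3600 × 30.80 = 110880 m, so Δφ = -270.10 / 110880 × 3600 = -8.769″.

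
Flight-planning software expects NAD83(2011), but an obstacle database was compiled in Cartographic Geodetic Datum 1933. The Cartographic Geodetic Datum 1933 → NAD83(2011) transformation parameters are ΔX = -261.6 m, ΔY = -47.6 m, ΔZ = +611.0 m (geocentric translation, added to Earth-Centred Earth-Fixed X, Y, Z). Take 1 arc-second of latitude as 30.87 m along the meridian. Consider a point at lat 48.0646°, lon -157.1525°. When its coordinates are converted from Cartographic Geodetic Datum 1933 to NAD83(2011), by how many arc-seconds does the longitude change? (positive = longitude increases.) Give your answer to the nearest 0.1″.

Δλ = -2.8″

sin φ = 0.743899, cos φ = 0.668292, sin λ = -0.388280, cos λ = -0.921542.
East component: ΔE = −sin λ·ΔX + cos λ·ΔY = −(-0.388280)(-261.6) + (-0.921542)(-47.6) = -57.71 m.
1° of latitude spans 3600 × 30.87 = 111132 m; at latitude φ, 1° of longitude spans that × cos φ = 74268.7 m, so Δλ = -57.71 / 74268.7 × 3600 = -2.797″.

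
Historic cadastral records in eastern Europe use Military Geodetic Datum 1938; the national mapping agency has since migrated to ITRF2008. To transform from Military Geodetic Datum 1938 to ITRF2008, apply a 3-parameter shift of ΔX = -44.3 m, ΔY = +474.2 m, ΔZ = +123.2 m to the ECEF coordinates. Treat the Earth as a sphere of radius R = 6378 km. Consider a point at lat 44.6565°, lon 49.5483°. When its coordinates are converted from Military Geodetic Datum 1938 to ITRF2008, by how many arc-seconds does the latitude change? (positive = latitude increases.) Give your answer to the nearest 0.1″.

sin φ = 0.702855, cos φ = 0.711333, sin λ = 0.760953, cos λ = 0.648807.
North component: ΔN = −sin φ cos λ·ΔX − sin φ sin λ·ΔY + cos φ·ΔZ = −(0.702855)(0.648807)(-44.3) − (0.702855)(0.760953)(474.2) + (0.711333)(123.2) = -145.78 m.
1° of latitude spans πR/180 = 111317 m, so Δφ = -145.78 / 111317 × 3600 = -4.715″.

Δφ = -4.7″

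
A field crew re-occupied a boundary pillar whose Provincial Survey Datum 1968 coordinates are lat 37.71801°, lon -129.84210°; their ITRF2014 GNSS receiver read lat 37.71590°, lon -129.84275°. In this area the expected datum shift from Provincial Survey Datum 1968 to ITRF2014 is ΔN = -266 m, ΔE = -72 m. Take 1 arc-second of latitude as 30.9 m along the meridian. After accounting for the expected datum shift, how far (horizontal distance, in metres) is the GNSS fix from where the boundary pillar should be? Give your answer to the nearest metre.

35 m

Observed coordinate differences: Δφ = -0.00211°, Δλ = -0.00065°.
Converting to metres (1° lat = 111240 m, cos φ = 0.791031): observed ΔN = -234.7 m, observed ΔE = -57.2 m.
Subtracting the expected shift leaves a residual of -234.7 − (-266) = 31.3 m north and -57.2 − (-72) = 14.8 m east.
Residual distance = √(31.3² + 14.8²) = 34.6 m.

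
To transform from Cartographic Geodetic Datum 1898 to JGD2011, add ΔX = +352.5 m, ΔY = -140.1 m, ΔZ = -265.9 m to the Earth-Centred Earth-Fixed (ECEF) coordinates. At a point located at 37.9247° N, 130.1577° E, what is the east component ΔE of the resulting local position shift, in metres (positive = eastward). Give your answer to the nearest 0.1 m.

The local east axis at (φ, λ) is (−sin λ, cos λ, 0), so ΔE = −sin(130.1577°)·352.5 + cos(130.1577°)·(-140.1) = -179.06 m.

ΔE = -179.1 m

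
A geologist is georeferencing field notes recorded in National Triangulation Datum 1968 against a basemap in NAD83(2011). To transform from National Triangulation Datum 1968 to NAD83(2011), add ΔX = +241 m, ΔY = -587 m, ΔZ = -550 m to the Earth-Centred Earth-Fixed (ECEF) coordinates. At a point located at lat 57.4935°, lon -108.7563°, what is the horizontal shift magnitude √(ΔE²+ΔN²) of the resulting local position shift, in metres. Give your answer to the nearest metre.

814 m

The local east axis at (φ, λ) is (−sin λ, cos λ, 0), so ΔE = −sin(-108.7563°)·241 + cos(-108.7563°)·(-587) = 416.95 m.
The local north axis is (−sin φ cos λ, −sin φ sin λ, cos φ), giving ΔN = 65.351 − 468.746 − 295.567 = -698.96 m.
Horizontal magnitude = √(ΔE² + ΔN²) = √(416.95² + (-698.96)²) = 813.88 m.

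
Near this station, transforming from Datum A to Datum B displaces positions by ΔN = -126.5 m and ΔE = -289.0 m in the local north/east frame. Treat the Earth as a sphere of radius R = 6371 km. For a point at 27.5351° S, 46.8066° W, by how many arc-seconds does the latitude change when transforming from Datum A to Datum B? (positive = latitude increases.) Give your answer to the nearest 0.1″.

Δφ = -4.1″

On a sphere of radius R, 1 rad of latitude = R, so Δφ = ΔN / R = -126.5 / 6371000 = -1.9856e-05 rad = -4.096″.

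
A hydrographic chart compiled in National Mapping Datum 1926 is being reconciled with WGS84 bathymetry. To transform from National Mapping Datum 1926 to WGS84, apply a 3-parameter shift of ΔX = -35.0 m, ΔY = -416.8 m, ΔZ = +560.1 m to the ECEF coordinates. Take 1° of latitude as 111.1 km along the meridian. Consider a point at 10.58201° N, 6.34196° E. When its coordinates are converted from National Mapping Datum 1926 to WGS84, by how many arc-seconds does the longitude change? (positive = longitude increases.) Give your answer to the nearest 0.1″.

sin φ = 0.183643, cos φ = 0.982993, sin λ = 0.110462, cos λ = 0.993880.
East component: ΔE = −sin λ·ΔX + cos λ·ΔY = −(0.110462)(-35.0) + (0.993880)(-416.8) = -410.38 m.
1° of latitude spans 111100 m; at latitude φ, 1° of longitude spans that × cos φ = 109210.5 m, so Δλ = -410.38 / 109210.5 × 3600 = -13.528″.

Δλ = -13.5″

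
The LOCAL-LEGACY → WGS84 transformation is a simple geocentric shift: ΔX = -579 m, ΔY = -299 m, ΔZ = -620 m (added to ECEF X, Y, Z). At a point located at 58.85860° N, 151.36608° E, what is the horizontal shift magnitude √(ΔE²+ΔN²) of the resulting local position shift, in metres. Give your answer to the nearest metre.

832 m

The local east axis at (φ, λ) is (−sin λ, cos λ, 0), so ΔE = −sin(151.36608°)·(-579) + cos(151.36608°)·(-299) = 539.90 m.
The local north axis is (−sin φ cos λ, −sin φ sin λ, cos φ), giving ΔN = -434.955 + 122.636 − 320.634 = -632.95 m.
Horizontal magnitude = √(ΔE² + ΔN²) = √(539.90² + (-632.95)²) = 831.94 m.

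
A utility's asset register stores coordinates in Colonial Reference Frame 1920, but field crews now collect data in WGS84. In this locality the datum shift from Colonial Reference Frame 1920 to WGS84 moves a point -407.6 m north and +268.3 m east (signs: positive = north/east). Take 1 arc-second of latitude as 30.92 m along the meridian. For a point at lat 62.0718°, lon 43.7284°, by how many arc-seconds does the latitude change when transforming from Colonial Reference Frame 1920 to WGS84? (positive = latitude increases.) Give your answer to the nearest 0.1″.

Δφ = -13.2″

1″ of latitude = 30.92 m, so Δφ = -407.6 / 30.92 = -13.182″.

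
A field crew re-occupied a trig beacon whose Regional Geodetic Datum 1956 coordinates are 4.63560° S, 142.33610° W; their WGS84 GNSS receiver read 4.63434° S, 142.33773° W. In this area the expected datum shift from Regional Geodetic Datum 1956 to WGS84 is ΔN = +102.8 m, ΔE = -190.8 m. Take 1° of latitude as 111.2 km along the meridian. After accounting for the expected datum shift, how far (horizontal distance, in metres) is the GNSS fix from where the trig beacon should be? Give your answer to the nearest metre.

39 m

Observed coordinate differences: Δφ = +0.00126°, Δλ = -0.00163°.
Converting to metres (1° lat = 111200 m, cos φ = 0.996729): observed ΔN = 140.1 m, observed ΔE = -180.7 m.
Subtracting the expected shift leaves a residual of 140.1 − (102.8) = 37.3 m north and -180.7 − (-190.8) = 10.1 m east.
Residual distance = √(37.3² + 10.1²) = 38.7 m.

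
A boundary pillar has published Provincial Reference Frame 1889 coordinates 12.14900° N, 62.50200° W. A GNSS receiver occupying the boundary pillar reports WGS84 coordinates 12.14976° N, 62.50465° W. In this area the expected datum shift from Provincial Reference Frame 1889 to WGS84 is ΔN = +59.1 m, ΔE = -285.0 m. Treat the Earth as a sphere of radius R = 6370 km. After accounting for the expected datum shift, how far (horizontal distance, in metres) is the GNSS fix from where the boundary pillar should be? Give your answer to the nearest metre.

Observed coordinate differences: Δφ = +0.00076°, Δλ = -0.00265°.
Converting to metres (1° lat = 111177 m, cos φ = 0.977604): observed ΔN = 84.5 m, observed ΔE = -288.0 m.
Subtracting the expected shift leaves a residual of 84.5 − (59.1) = 25.4 m north and -288.0 − (-285.0) = -3.0 m east.
Residual distance = √(25.4² + (-3.0)²) = 25.6 m.

26 m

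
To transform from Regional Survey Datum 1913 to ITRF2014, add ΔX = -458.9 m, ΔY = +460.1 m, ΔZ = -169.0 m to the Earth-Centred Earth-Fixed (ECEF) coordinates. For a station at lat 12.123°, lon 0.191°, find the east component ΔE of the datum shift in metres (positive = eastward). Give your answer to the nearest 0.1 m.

The local east axis at (φ, λ) is (−sin λ, cos λ, 0), so ΔE = −sin(0.191°)·(-458.9) + cos(0.191°)·460.1 = 461.63 m.

ΔE = 461.6 m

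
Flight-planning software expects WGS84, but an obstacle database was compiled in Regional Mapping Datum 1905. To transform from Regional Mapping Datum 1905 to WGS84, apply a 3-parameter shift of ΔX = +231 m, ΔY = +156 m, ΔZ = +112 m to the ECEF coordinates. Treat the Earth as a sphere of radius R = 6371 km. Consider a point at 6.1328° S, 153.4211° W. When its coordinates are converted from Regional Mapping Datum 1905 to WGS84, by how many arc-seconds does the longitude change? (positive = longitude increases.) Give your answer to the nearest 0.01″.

Δλ = -1.18″

sin φ = -0.106833, cos φ = 0.994277, sin λ = -0.447430, cos λ = -0.894319.
East component: ΔE = −sin λ·ΔX + cos λ·ΔY = −(-0.447430)(231) + (-0.894319)(156) = -36.16 m.
1° of latitude spans πR/180 = 111195 m; at latitude φ, 1° of longitude spans that × cos φ = 110558.6 m, so Δλ = -36.16 / 110558.6 × 3600 = -1.177″.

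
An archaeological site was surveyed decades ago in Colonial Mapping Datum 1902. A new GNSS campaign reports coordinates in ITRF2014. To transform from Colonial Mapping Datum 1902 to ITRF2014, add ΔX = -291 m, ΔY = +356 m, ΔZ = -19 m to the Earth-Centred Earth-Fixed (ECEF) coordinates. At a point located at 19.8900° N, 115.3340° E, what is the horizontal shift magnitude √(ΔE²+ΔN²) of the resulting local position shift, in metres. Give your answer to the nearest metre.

The local east axis at (φ, λ) is (−sin λ, cos λ, 0), so ΔE = −sin(115.3340°)·(-291) + cos(115.3340°)·356 = 110.68 m.
The local north axis is (−sin φ cos λ, −sin φ sin λ, cos φ), giving ΔN = -42.363 − 109.469 − 17.867 = -169.70 m.
Horizontal magnitude = √(ΔE² + ΔN²) = √(110.68² + (-169.70)²) = 202.60 m.

203 m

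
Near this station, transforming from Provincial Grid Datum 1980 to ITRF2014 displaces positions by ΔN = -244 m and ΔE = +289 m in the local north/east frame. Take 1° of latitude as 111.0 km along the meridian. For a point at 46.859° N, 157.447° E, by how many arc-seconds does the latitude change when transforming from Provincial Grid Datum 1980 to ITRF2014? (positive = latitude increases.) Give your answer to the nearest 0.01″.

Δφ = -7.91″

1° of latitude = 111.0 km, so Δφ = -244.0 / 111000 = -0.0021982° = -7.914″.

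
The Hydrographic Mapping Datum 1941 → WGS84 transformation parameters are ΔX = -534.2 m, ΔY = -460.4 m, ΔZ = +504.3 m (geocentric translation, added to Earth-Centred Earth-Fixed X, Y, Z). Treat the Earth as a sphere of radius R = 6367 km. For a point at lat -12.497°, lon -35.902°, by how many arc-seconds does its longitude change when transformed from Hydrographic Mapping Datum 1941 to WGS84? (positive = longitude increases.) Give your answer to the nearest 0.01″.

Δλ = -22.77″

sin φ = -0.216388, cos φ = 0.976307, sin λ = -0.586401, cos λ = 0.810021.
East component: ΔE = −sin λ·ΔX + cos λ·ΔY = −(-0.586401)(-534.2) + (0.810021)(-460.4) = -686.19 m.
1° of latitude spans πR/180 = 111125 m; at latitude φ, 1° of longitude spans that × cos φ = 108492.3 m, so Δλ = -686.19 / 108492.3 × 3600 = -22.769″.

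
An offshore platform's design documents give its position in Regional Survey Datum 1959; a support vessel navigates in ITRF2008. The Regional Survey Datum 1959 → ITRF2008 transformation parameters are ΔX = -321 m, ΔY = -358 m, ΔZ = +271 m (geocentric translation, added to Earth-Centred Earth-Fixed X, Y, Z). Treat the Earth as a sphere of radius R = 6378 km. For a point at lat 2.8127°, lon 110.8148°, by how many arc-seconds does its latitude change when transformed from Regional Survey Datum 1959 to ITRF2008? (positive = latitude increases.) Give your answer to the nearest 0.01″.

sin φ = 0.049071, cos φ = 0.998795, sin λ = 0.934734, cos λ = -0.355348.
North component: ΔN = −sin φ cos λ·ΔX − sin φ sin λ·ΔY + cos φ·ΔZ = −(0.049071)(-0.355348)(-321) − (0.049071)(0.934734)(-358) + (0.998795)(271) = 281.50 m.
1° of latitude spans πR/180 = 111317 m, so Δφ = 281.50 / 111317 × 3600 = 9.104″.

Δφ = 9.10″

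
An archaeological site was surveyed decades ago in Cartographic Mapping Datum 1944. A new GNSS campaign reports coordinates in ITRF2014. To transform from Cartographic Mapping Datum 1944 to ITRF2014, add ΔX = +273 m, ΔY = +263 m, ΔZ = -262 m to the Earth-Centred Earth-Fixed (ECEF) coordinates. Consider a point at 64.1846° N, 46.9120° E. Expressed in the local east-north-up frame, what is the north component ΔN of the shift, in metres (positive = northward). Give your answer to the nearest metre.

ΔN = -455 m

At φ = 64.1846°, λ = 46.9120°: sin φ = 0.900202, cos φ = 0.435473, sin λ = 0.730305, cos λ = 0.683121.
ΔN = −sin φ cos λ·ΔX − sin φ sin λ·ΔY + cos φ·ΔZ = −(0.900202)(0.683121)(273) − (0.900202)(0.730305)(263) + (0.435473)(-262) = -454.88 m.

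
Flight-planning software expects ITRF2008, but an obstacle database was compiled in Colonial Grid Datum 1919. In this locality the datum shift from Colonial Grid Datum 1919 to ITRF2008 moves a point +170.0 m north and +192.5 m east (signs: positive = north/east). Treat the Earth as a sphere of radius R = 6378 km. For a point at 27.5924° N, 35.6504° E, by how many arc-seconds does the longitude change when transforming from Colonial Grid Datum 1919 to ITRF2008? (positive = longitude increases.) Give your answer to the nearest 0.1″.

At latitude 27.5924°, cos φ = 0.886265.
One radian of longitude at latitude φ spans R cos φ, so Δλ = ΔE / (R cos φ) = 192.5 / (6378000 × 0.886265) = 3.4055e-05 rad = 7.024″.

Δλ = 7.0″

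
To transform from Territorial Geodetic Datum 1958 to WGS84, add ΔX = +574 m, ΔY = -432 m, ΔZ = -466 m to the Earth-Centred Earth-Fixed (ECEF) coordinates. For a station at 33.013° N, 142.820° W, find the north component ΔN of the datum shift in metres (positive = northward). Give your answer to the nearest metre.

At φ = 33.013°, λ = -142.820°: sin φ = 0.544829, cos φ = 0.838547, sin λ = -0.604321, cos λ = -0.796741.
ΔN = −sin φ cos λ·ΔX − sin φ sin λ·ΔY + cos φ·ΔZ = −(0.544829)(-0.796741)(574) − (0.544829)(-0.604321)(-432) + (0.838547)(-466) = -283.83 m.

ΔN = -284 m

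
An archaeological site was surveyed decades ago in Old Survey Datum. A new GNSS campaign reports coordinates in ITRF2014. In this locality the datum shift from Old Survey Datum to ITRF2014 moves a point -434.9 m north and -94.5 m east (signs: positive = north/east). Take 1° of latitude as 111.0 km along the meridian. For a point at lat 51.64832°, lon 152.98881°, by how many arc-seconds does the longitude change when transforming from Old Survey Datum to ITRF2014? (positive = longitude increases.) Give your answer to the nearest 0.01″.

Δλ = -4.94″

At latitude 51.64832°, cos φ = 0.620487.
1° of longitude at this latitude = 111.0 × cos φ = 68.87 km, so Δλ = -94.5 / 68874.0 = -0.0013721° = -4.939″.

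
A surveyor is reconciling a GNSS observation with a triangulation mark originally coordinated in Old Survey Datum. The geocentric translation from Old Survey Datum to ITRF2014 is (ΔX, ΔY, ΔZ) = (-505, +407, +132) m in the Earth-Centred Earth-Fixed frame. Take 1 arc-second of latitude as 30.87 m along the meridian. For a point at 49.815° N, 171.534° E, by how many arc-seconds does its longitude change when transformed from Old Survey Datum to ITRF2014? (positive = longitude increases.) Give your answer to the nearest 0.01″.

Δλ = -16.48″

sin φ = 0.763965, cos φ = 0.645258, sin λ = 0.147222, cos λ = -0.989103.
East component: ΔE = −sin λ·ΔX + cos λ·ΔY = −(0.147222)(-505) + (-0.989103)(407) = -328.22 m.
1° of latitude spans 3600 × 30.87 = 111132 m; at latitude φ, 1° of longitude spans that × cos φ = 71708.8 m, so Δλ = -328.22 / 71708.8 × 3600 = -16.478″.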